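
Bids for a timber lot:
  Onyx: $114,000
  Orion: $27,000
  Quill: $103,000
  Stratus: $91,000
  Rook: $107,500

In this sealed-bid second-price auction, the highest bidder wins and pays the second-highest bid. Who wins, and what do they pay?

Rule: the highest bidder wins and pays the second-highest bid.
Bids ranked: 114,000 (Onyx) > 107,500 (Rook) > 103,000 (Quill) > 91,000 (Stratus) > 27,000 (Orion)
Onyx is highest; pays the second-highest bid, $107,500.

Onyx pays $107,500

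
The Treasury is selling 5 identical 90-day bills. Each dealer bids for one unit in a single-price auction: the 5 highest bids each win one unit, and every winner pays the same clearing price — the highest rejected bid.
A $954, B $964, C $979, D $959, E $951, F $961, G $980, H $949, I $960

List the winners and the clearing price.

G, C, B, F, I; each pays $959

Sorting: 980 (G), 979 (C), 964 (B), 961 (F), 960 (I), 959 (D), 954 (A), …
The 5 highest are G, C, B, F, I.
Clearing price = highest rejected bid = $959.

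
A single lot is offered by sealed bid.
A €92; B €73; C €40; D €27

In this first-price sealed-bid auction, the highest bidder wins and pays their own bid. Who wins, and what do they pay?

First-price sealed-bid auction: the highest bidder wins and pays their own bid.
Sorting bids: 92 (A) > 73 (B) > 40 (C) > 27 (D)
First-price: A pays what they bid, €92.

A pays €92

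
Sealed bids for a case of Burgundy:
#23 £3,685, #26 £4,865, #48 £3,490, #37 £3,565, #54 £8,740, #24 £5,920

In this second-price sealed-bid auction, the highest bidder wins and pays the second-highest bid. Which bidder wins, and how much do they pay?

#54 pays £5,920

Second-price sealed-bid auction: the highest bidder wins and pays the second-highest bid.
Sorting bids: 8,740 (#54) > 5,920 (#24) > 4,865 (#26) > 3,685 (#23) > 3,565 (#37) > 3,490 (#48)
Second-price: #54 pays #24's bid of £5,920.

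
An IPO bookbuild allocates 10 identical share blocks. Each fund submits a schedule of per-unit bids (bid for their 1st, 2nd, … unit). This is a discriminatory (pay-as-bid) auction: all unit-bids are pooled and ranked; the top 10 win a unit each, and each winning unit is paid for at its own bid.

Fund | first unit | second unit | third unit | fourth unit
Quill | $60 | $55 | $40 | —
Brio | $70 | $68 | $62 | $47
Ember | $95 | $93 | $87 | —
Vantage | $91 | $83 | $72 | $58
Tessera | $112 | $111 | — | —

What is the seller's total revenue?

Total revenue: $882

Merging the schedules and taking the best 10: 112 (Tessera-1), 111 (Tessera-2), 95 (Ember-1), 93 (Ember-2), 91 (Vantage-1), 87 (Ember-3), 83 (Vantage-2), 72 (Vantage-3), 70 (Brio-1), 68 (Brio-2)
Next rejected bid: $62 (not a price — pay-as-bid).
Each winning unit pays its own bid.
Revenue = 112 + 111 + 95 + 93 + 91 + 87 + 83 + 72 + 70 + 68 = $882.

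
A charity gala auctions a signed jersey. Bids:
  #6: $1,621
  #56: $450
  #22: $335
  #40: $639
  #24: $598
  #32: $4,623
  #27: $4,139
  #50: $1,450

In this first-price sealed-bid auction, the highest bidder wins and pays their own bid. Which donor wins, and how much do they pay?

First-price sealed-bid auction: the highest bidder wins and pays their own bid.
Sorting bids: 4,623 (#32) > 4,139 (#27) > 1,621 (#6) > 1,450 (#50) > 639 (#40) > 598 (#24) > …
#32 is highest → pays own bid, $4,623.

#32 pays $4,623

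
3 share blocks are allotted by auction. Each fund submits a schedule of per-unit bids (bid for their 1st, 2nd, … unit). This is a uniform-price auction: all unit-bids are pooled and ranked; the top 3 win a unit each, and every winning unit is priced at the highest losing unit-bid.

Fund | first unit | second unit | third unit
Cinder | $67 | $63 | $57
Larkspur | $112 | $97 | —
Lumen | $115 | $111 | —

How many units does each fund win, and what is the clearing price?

Larkspur 1, Lumen 2; clearing price $97

Merging the schedules and taking the best 3: 115 (Lumen-1), 112 (Larkspur-1), 111 (Lumen-2)
The (k+1)-th unit-bid is $97.
Allocation: Larkspur 1, Lumen 2.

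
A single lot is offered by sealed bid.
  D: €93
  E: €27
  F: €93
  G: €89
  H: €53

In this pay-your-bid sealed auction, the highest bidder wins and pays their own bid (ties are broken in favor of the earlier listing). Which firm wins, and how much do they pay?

D pays €93

Pay-your-bid sealed auction: the highest bidder wins and pays their own bid.
Sorting bids: 93 (D) > 93 (F) > 89 (G) > 53 (H) > 27 (E)
Tie at €93 → D wins by tie-break.
First-price: D pays what they bid, €93.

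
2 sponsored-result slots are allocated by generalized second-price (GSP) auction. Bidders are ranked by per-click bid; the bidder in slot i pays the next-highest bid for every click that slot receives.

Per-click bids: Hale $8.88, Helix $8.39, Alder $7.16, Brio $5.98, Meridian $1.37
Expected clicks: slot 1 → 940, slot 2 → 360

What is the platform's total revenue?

Total revenue: $10464.20

Ranked by bid: $8.88 (Hale) > $8.39 (Helix) > $7.16 (Alder) > …
Slot 1: Hale pays $8.39 × 940 = $7886.60
Slot 2: Helix pays $7.16 × 360 = $2577.60
Total = $10464.20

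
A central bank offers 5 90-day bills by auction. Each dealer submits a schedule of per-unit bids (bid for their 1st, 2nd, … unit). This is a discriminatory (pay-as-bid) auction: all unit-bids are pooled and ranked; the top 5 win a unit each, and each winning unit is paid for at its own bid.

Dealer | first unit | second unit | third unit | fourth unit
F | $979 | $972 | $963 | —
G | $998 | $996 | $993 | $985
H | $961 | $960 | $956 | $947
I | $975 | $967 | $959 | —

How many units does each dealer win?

F 1, G 4

All unit-bids, highest first — top 5: 998 (G-1), 996 (G-2), 993 (G-3), 985 (G-4), 979 (F-1)
Next rejected bid: $975 (not a price — pay-as-bid).
Allocation: F 1, G 4.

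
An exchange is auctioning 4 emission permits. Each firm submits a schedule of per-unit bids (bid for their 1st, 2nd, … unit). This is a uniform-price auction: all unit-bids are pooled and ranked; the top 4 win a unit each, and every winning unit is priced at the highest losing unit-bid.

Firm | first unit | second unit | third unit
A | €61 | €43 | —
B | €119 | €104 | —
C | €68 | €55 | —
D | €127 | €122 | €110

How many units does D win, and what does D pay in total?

Pooled unit-bids ranked (top 4): 127 (D-1), 122 (D-2), 119 (B-1), 110 (D-3)
Highest rejected unit-bid = €104.
D wins 3 unit(s) at €104 each.

D: 3 units, pays €312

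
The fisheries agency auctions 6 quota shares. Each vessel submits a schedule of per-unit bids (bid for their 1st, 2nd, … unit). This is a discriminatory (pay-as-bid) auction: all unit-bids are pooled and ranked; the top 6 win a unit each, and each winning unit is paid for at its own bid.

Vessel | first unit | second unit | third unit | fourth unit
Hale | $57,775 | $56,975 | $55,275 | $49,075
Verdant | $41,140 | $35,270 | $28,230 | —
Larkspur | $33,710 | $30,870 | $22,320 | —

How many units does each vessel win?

Hale 4, Verdant 2

Merging the schedules and taking the best 6: 57,775 (Hale-1), 56,975 (Hale-2), 55,275 (Hale-3), 49,075 (Hale-4), 41,140 (Verdant-1), 35,270 (Verdant-2)
Next rejected bid: $33,710 (not a price — pay-as-bid).
Allocation: Hale 4, Verdant 2.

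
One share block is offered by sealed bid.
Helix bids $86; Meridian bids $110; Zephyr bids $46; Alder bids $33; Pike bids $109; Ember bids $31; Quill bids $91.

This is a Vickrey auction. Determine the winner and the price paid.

Meridian pays $109

Bids in order: 110 (Meridian) > 109 (Pike) > 91 (Quill) > 86 (Helix) > 46 (Zephyr) > 33 (Alder) > …
Second-price: Meridian pays Pike's bid of $109.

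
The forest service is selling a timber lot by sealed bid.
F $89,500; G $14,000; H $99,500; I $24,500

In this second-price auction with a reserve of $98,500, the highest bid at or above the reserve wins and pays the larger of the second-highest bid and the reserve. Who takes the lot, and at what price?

H pays $98,500

Bids ranked: 99,500 (H) > 89,500 (F) > 24,500 (I) > 14,000 (G)
H has the top bid at or above the reserve ($99,500).
max(second-highest $89,500, reserve $98,500) = $98,500.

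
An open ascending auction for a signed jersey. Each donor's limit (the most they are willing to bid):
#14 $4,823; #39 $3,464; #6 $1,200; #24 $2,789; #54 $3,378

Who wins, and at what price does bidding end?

Limits in order: 4,823 (#14) > 3,464 (#39) > 3,378 (#54) > 2,789 (#24) > 1,200 (#6)
Bidding ends when #39 exits at $3,464; #14 takes it.

#14 wins at $3,464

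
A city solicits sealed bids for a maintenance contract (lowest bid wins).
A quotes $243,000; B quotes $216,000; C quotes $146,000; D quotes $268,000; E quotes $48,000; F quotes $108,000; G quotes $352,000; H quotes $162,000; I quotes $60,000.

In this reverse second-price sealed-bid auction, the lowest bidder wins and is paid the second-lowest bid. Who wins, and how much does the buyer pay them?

E is paid $60,000

Bids in order: 48,000 (E) < 60,000 (I) < 108,000 (F) < 146,000 (C) < 162,000 (H) < 216,000 (B) < …
E wins with the lowest bid; price is set by the runner-up at $60,000.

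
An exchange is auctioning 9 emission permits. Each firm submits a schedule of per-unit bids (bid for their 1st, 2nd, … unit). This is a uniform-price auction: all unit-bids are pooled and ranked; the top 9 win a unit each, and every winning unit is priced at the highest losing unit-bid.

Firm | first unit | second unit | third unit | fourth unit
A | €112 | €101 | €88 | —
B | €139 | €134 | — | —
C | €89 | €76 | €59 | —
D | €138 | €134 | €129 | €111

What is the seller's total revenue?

Merging the schedules and taking the best 9: 139 (B-1), 138 (D-1), 134 (B-2), 134 (D-2), 129 (D-3), 112 (A-1), 111 (D-4), 101 (A-2), 89 (C-1)
First bid not allocated: €88.
Allocation: A 2, B 2, C 1, D 4. Every unit priced at €88.
Revenue = 9 × 88 = €792.

Total revenue: €792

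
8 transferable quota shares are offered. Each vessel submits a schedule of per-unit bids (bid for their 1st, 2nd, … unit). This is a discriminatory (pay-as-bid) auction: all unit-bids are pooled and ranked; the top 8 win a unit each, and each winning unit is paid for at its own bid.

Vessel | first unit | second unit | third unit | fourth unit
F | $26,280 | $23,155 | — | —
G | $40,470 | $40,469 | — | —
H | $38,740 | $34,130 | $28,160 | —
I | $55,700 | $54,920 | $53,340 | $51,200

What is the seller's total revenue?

Total revenue: $368,969

Pooled unit-bids ranked (top 8): 55,700 (I-1), 54,920 (I-2), 53,340 (I-3), 51,200 (I-4), 40,470 (G-1), 40,469 (G-2), 38,740 (H-1), 34,130 (H-2)
Next rejected bid: $28,160 (not a price — pay-as-bid).
Each winning unit pays its own bid.
Revenue = 55,700 + 54,920 + 53,340 + 51,200 + 40,470 + 40,469 + 38,740 + 34,130 = $368,969.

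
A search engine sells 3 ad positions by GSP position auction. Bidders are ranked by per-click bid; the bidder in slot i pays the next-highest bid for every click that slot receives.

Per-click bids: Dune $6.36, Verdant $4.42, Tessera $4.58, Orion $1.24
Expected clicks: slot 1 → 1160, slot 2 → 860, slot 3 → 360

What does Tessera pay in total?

Tessera pays $3801.20

Per-click bids in order: $6.36 (Dune) > $4.58 (Tessera) > $4.42 (Verdant) > $1.24 (Orion)
Tessera holds slot 2 → pays next bid $4.42 × 860 clicks = $3801.20.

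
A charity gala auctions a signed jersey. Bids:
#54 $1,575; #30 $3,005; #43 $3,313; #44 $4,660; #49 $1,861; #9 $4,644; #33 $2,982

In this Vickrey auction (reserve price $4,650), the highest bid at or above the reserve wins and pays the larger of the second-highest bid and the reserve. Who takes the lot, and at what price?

#44 pays $4,650

Sorting bids: 4,660 (#44) > 4,644 (#9) > 3,313 (#43) > 3,005 (#30) > 2,982 (#33) > 1,861 (#49) > …
Highest eligible bid: #44 at $4,660.
max(second-highest $4,644, reserve $4,650) = $4,650.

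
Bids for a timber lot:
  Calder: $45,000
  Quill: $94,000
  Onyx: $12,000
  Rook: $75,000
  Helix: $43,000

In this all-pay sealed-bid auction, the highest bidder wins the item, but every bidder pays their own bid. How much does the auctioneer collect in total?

Total revenue: $269,000

Rule: the highest bidder wins the item, but every bidder pays their own bid.
Bids in order: 94,000 (Quill) > 75,000 (Rook) > 45,000 (Calder) > 43,000 (Helix) > 12,000 (Onyx)
Every bidder forfeits their bid regardless of winning.
Revenue = 45,000 + 94,000 + 12,000 + 75,000 + 43,000 = $269,000.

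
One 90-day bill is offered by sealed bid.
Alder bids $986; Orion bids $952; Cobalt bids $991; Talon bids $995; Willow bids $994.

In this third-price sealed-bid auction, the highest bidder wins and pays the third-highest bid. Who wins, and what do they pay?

Bids ranked: 995 (Talon) > 994 (Willow) > 991 (Cobalt) > 986 (Alder) > 952 (Orion)
Talon wins; payment is bid #3 in the ranking = $991.

Talon pays $991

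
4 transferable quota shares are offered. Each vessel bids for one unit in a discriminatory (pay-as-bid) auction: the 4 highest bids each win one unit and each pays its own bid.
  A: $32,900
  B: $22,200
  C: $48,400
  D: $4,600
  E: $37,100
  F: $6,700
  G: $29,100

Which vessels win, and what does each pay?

C $48,400, E $37,100, A $32,900, G $29,100

Ordering the bids: 48,400 (C), 37,100 (E), 32,900 (A), 29,100 (G), 22,200 (B), 6,700 (F), …
The 4 highest are C, E, A, G.
Each winner pays its own bid: C $48,400, E $37,100, A $32,900, G $29,100.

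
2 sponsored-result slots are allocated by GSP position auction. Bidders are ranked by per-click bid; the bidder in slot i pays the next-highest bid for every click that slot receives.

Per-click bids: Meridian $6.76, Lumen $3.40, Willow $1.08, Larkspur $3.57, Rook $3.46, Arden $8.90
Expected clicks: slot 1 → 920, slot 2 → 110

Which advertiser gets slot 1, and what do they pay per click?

Per-click bids in order: $8.90 (Arden) > $6.76 (Meridian) > $3.57 (Larkspur) > …
Slot 1 goes to the first-ranked bidder, Arden, who pays the next bid down: $6.76/click.

Arden; $6.76 per click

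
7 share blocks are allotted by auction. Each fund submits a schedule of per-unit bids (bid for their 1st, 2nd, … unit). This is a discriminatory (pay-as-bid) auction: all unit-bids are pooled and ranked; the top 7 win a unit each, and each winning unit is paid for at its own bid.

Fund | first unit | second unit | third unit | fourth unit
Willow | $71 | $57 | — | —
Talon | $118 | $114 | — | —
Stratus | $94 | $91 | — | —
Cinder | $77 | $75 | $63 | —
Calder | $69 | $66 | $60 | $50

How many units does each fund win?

Merging the schedules and taking the best 7: 118 (Talon-1), 114 (Talon-2), 94 (Stratus-1), 91 (Stratus-2), 77 (Cinder-1), 75 (Cinder-2), 71 (Willow-1)
Next rejected bid: $69 (not a price — pay-as-bid).
Allocation: Cinder 2, Stratus 2, Talon 2, Willow 1.

Cinder 2, Stratus 2, Talon 2, Willow 1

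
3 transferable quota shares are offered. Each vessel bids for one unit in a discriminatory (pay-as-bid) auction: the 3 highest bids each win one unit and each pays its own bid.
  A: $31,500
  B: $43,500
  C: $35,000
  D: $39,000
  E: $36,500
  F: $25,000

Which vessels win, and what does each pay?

B $43,500, D $39,000, E $36,500

Ordering the bids: 43,500 (B), 39,000 (D), 36,500 (E), 35,000 (C), 31,500 (A), …
Top 3: B, D, E.
Each winner pays its own bid: B $43,500, D $39,000, E $36,500.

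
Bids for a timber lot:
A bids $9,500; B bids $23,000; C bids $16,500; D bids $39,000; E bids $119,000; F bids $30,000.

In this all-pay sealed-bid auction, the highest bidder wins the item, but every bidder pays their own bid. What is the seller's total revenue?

Total revenue: $237,000

Sorting bids: 119,000 (E) > 39,000 (D) > 30,000 (F) > 23,000 (B) > 16,500 (C) > 9,500 (A)
E wins with the top bid; all bids are sunk regardless.
Every bidder forfeits their bid regardless of winning.
Revenue = 9,500 + 23,000 + 16,500 + 39,000 + 119,000 + 30,000 = $237,000.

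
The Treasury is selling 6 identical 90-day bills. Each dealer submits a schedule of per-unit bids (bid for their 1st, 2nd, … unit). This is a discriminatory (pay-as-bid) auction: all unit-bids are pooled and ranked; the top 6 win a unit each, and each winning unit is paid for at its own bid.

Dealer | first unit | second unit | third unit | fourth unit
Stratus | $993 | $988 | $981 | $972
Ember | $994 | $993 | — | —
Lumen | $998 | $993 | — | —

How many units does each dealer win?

Ember 2, Lumen 2, Stratus 2

All unit-bids, highest first — top 6: 998 (Lumen-1), 994 (Ember-1), 993 (Stratus-1), 993 (Ember-2), 993 (Lumen-2), 988 (Stratus-2)
Next rejected bid: $981 (not a price — pay-as-bid).
Allocation: Ember 2, Lumen 2, Stratus 2.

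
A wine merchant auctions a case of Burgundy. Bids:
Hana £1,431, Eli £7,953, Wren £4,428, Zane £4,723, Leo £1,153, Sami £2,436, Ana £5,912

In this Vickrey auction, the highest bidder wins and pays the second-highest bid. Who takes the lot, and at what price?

Bids in order: 7,953 (Eli) > 5,912 (Ana) > 4,723 (Zane) > 4,428 (Wren) > 2,436 (Sami) > 1,431 (Hana) > …
Second-price: Eli pays Ana's bid of £5,912.

Eli pays £5,912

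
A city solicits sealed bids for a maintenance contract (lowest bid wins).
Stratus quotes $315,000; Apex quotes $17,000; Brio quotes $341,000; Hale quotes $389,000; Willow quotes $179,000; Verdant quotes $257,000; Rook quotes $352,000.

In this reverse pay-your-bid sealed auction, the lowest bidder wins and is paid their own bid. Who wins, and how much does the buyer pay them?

Bids in order: 17,000 (Apex) < 179,000 (Willow) < 257,000 (Verdant) < 315,000 (Stratus) < 341,000 (Brio) < 352,000 (Rook) < …
Apex has the lowest bid and is paid exactly that: $17,000.

Apex is paid $17,000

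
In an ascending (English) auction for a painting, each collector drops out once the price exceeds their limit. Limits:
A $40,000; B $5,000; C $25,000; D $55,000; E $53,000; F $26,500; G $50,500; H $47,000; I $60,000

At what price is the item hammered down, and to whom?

Rule: the price rises until one bidder remains; the winner pays the price at which the last rival dropped out.
Sorting limits: 60,000 (I) > 55,000 (D) > 53,000 (E) > 50,500 (G) > 47,000 (H) > 40,000 (A) > …
Bidding ends when D exits at $55,000; I takes it.

I wins at $55,000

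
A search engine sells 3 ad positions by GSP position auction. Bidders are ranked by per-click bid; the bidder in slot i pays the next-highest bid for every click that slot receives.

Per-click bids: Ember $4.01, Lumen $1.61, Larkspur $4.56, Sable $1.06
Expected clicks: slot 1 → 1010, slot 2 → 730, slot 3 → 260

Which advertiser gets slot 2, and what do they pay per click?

Ember; $1.61 per click

Per-click bids in order: $4.56 (Larkspur) > $4.01 (Ember) > $1.61 (Lumen) > $1.06 (Sable)
Slot 2 goes to the second-ranked bidder, Ember, who pays the next bid down: $1.61/click.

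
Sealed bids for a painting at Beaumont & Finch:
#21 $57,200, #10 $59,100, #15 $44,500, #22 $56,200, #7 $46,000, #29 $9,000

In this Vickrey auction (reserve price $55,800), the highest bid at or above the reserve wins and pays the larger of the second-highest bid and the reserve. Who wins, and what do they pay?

Vickrey auction (reserve price $55,800): the highest bid at or above the reserve wins and pays the larger of the second-highest bid and the reserve.
Bids in order: 59,100 (#10) > 57,200 (#21) > 56,200 (#22) > 46,000 (#7) > 44,500 (#15) > 9,000 (#29)
#10 has the top bid at or above the reserve ($59,100).
max(second-highest $57,200, reserve $55,800) = $57,200; the reserve does not bind.

#10 pays $57,200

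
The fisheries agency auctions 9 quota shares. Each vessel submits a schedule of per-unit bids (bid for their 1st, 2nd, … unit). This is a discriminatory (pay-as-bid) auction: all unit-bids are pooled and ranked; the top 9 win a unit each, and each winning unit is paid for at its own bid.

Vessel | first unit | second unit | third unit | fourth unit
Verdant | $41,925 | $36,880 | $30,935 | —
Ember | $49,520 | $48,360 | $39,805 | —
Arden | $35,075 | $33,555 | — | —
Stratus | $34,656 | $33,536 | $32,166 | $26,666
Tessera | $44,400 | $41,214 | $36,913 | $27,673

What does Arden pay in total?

Merging the schedules and taking the best 9: 49,520 (Ember-1), 48,360 (Ember-2), 44,400 (Tessera-1), 41,925 (Verdant-1), 41,214 (Tessera-2), 39,805 (Ember-3), 36,913 (Tessera-3), 36,880 (Verdant-2), 35,075 (Arden-1)
Next rejected bid: $34,656 (not a price — pay-as-bid).
Arden's winning unit-bids: 35,075 = $35,075.

Arden pays $35,075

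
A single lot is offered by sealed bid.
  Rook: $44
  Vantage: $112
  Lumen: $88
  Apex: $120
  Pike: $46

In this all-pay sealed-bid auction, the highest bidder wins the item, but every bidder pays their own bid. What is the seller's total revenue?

Bids in order: 120 (Apex) > 112 (Vantage) > 88 (Lumen) > 46 (Pike) > 44 (Rook)
Apex wins with the top bid; all bids are sunk regardless.
Every bidder forfeits their bid regardless of winning.
Revenue = 44 + 112 + 88 + 120 + 46 = $410.

Total revenue: $410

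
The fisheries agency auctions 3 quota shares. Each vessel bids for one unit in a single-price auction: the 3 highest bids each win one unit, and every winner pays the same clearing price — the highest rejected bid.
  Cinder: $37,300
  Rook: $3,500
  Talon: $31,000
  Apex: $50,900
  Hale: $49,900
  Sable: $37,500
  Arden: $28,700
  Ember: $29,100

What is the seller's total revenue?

Total revenue: $111,900

Ordering the bids: 50,900 (Apex), 49,900 (Hale), 37,500 (Sable), 37,300 (Cinder), 31,000 (Talon), …
Winners (3 units): Apex, Hale, Sable.
Clearing price = highest rejected bid = $37,300.
Total revenue = 3 × $37,300 = $111,900.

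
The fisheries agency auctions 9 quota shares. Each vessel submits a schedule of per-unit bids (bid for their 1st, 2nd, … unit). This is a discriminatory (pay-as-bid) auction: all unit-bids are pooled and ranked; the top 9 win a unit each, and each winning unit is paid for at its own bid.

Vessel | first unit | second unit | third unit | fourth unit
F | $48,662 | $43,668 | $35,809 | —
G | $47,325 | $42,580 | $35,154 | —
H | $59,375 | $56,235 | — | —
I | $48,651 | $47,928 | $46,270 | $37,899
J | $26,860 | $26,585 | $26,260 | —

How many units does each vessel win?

F 2, G 2, H 2, I 3

Pooled unit-bids ranked (top 9): 59,375 (H-1), 56,235 (H-2), 48,662 (F-1), 48,651 (I-1), 47,928 (I-2), 47,325 (G-1), 46,270 (I-3), 43,668 (F-2), 42,580 (G-2)
Next rejected bid: $37,899 (not a price — pay-as-bid).
Allocation: F 2, G 2, H 2, I 3.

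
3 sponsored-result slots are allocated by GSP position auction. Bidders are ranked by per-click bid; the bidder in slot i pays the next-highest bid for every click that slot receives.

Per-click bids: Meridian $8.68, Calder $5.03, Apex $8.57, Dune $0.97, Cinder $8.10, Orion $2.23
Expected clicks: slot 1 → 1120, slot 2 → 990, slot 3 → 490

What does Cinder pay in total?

Cinder pays $2464.70

Per-click bids in order: $8.68 (Meridian) > $8.57 (Apex) > $8.10 (Cinder) > $5.03 (Calder) > …
Cinder holds slot 3 → pays next bid $5.03 × 490 clicks = $2464.70.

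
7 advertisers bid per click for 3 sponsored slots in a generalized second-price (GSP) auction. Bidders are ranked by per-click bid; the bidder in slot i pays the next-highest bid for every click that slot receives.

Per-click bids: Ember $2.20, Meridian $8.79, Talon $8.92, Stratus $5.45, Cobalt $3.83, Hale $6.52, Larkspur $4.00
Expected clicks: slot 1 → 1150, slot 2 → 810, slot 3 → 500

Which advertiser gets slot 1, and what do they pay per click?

Sorting advertisers: $8.92 (Talon) > $8.79 (Meridian) > $6.52 (Hale) > $5.45 (Stratus) > …
Slot 1 goes to the first-ranked bidder, Talon, who pays the next bid down: $8.79/click.

Talon; $8.79 per click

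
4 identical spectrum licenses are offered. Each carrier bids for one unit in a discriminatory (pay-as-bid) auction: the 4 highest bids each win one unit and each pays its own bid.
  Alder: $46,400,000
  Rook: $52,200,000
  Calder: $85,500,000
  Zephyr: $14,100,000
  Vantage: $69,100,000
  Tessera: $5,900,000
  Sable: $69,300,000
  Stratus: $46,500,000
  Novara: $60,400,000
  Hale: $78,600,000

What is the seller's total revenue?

Ordering the bids: 85,500,000 (Calder), 78,600,000 (Hale), 69,300,000 (Sable), 69,100,000 (Vantage), 60,400,000 (Novara), 52,200,000 (Rook), …
The 4 highest are Calder, Hale, Sable, Vantage.
Total revenue = 85,500,000 + 78,600,000 + 69,300,000 + 69,100,000 = $302,500,000.

Total revenue: $302,500,000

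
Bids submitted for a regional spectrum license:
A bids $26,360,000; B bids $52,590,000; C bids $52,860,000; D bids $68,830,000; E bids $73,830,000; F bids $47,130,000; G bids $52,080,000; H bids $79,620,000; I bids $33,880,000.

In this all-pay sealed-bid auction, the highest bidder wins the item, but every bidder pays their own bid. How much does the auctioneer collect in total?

Total revenue: $487,180,000

All-pay sealed-bid auction: the highest bidder wins the item, but every bidder pays their own bid.
Bids ranked: 79,620,000 (H) > 73,830,000 (E) > 68,830,000 (D) > 52,860,000 (C) > 52,590,000 (B) > 52,080,000 (G) > …
Every bidder forfeits their bid regardless of winning.
Revenue = 26,360,000 + 52,590,000 + 52,860,000 + 68,830,000 + 73,830,000 + 47,130,000 + 52,080,000 + 79,620,000 + 33,880,000 = $487,180,000.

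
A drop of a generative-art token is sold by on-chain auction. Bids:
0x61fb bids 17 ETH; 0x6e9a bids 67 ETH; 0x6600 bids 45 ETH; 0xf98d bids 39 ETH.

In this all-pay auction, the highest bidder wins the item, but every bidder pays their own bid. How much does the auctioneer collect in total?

Total revenue: 168 ETH

Rule: the highest bidder wins the item, but every bidder pays their own bid.
Bids ranked: 67 (0x6e9a) > 45 (0x6600) > 39 (0xf98d) > 17 (0x61fb)
Every bidder forfeits their bid regardless of winning.
Revenue = 17 + 67 + 45 + 39 = 168 ETH.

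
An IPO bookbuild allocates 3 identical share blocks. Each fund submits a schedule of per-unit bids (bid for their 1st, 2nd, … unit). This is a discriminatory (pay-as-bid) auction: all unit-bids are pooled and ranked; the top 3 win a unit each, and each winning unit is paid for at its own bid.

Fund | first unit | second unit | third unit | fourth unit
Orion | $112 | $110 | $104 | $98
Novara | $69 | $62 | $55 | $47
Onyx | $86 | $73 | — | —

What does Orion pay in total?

Merging the schedules and taking the best 3: 112 (Orion-1), 110 (Orion-2), 104 (Orion-3)
Next rejected bid: $98 (not a price — pay-as-bid).
Orion's winning unit-bids: 112 + 110 + 104 = $326.

Orion pays $326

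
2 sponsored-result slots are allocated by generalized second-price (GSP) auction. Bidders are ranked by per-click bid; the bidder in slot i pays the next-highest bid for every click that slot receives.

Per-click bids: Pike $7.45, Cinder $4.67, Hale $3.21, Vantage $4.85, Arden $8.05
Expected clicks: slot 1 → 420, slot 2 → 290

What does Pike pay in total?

Pike pays $1406.50

Per-click bids in order: $8.05 (Arden) > $7.45 (Pike) > $4.85 (Vantage) > …
Pike holds slot 2 → pays next bid $4.85 × 290 clicks = $1406.50.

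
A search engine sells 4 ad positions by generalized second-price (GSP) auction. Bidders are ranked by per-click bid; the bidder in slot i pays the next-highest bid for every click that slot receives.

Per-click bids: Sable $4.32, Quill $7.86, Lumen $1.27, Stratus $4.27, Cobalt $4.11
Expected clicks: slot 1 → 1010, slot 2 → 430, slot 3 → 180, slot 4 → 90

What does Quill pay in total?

Quill pays $4363.20

Per-click bids in order: $7.86 (Quill) > $4.32 (Sable) > $4.27 (Stratus) > $4.11 (Cobalt) > $1.27 (Lumen)
Quill holds slot 1 → pays next bid $4.32 × 1010 clicks = $4363.20.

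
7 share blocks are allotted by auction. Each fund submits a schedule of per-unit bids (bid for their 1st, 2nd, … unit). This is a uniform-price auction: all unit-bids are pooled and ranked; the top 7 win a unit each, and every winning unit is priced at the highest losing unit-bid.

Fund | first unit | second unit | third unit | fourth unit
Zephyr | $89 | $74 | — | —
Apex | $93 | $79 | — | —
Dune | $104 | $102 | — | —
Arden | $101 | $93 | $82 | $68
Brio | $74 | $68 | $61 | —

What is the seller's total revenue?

Merging the schedules and taking the best 7: 104 (Dune-1), 102 (Dune-2), 101 (Arden-1), 93 (Apex-1), 93 (Arden-2), 89 (Zephyr-1), 82 (Arden-3)
Highest rejected unit-bid = $79.
Allocation: Apex 1, Arden 3, Dune 2, Zephyr 1. Every unit priced at $79.
Revenue = 7 × 79 = $553.

Total revenue: $553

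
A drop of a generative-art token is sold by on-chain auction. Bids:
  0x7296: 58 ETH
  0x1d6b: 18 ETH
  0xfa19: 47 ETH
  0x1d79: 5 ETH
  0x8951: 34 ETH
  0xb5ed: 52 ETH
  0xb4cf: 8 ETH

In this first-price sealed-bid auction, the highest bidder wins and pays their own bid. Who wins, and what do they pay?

First-price sealed-bid auction: the highest bidder wins and pays their own bid.
Bids ranked: 58 (0x7296) > 52 (0xb5ed) > 47 (0xfa19) > 34 (0x8951) > 18 (0x1d6b) > 8 (0xb4cf) > …
0x7296 is highest → pays own bid, 58 ETH.

0x7296 pays 58 ETH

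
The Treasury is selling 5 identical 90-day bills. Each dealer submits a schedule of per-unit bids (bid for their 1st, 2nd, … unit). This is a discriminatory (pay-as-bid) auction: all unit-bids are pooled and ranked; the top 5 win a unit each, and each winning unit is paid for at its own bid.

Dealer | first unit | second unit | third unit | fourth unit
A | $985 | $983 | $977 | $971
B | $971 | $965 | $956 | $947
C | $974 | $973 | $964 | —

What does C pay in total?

All unit-bids, highest first — top 5: 985 (A-1), 983 (A-2), 977 (A-3), 974 (C-1), 973 (C-2)
Next rejected bid: $971 (not a price — pay-as-bid).
C's winning unit-bids: 974 + 973 = $1,947.

C pays $1,947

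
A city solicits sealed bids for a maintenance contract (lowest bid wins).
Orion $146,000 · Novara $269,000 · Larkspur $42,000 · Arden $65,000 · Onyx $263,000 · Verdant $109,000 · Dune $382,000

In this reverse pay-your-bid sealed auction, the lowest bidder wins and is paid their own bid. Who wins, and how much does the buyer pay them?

Larkspur is paid $42,000

Bids ranked: 42,000 (Larkspur) < 65,000 (Arden) < 109,000 (Verdant) < 146,000 (Orion) < 263,000 (Onyx) < 269,000 (Novara) < …
Larkspur is lowest → is paid own bid, $42,000.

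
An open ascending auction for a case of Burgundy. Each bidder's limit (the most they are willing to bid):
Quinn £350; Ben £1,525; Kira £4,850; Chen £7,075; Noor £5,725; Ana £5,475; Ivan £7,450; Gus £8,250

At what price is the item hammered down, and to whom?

Limits in order: 8,250 (Gus) > 7,450 (Ivan) > 7,075 (Chen) > 5,725 (Noor) > 5,475 (Ana) > 4,850 (Kira) > …
Ivan is the last rival to drop out, at £7,450; Gus remains and wins at that price.

Gus wins at £7,450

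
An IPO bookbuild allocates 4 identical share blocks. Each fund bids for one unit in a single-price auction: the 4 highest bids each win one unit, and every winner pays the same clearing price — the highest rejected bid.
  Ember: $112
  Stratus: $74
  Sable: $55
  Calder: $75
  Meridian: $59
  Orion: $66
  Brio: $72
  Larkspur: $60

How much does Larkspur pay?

Bids ranked high→low: 112 (Ember), 75 (Calder), 74 (Stratus), 72 (Brio), 66 (Orion), 60 (Larkspur), …
The 4 highest are Ember, Calder, Stratus, Brio.
Clearing price = highest rejected bid = $66.
Larkspur does not win → pays $0.

Larkspur pays $0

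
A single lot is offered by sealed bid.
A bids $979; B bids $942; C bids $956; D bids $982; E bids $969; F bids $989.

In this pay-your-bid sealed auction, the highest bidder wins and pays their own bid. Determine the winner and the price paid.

F pays $989

Bids in order: 989 (F) > 982 (D) > 979 (A) > 969 (E) > 956 (C) > 942 (B)
F is highest → pays own bid, $989.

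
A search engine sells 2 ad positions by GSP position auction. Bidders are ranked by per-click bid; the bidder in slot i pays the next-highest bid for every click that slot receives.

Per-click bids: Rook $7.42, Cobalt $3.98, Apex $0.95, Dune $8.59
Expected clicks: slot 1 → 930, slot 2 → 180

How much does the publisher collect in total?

Total revenue: $7617.00

Sorting advertisers: $8.59 (Dune) > $7.42 (Rook) > $3.98 (Cobalt) > …
Slot 1: Dune pays $7.42 × 930 = $6900.60
Slot 2: Rook pays $3.98 × 180 = $716.40
Total = $7617.00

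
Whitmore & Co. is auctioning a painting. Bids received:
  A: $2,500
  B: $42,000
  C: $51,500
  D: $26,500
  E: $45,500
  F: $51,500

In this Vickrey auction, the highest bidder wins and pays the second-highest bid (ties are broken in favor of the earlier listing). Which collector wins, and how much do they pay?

Sorting bids: 51,500 (C) > 51,500 (F) > 45,500 (E) > 42,000 (B) > 26,500 (D) > 2,500 (A)
Tie at $51,500 → C wins by tie-break.
Second-price: C pays F's bid of $51,500.

C pays $51,500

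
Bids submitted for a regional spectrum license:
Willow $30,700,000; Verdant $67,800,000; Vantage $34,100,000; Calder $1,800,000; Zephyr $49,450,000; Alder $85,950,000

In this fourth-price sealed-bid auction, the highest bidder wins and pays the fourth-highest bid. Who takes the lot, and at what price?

Alder pays $34,100,000

Bids in order: 85,950,000 (Alder) > 67,800,000 (Verdant) > 49,450,000 (Zephyr) > 34,100,000 (Vantage) > 30,700,000 (Willow) > 1,800,000 (Calder)
Alder is highest; pays the fourth-highest bid, $34,100,000.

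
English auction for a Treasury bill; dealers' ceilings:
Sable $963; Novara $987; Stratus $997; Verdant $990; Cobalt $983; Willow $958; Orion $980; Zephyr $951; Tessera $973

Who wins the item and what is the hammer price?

Stratus wins at $990

Rule: the price rises until one bidder remains; the winner pays the price at which the last rival dropped out.
Sorting limits: 997 (Stratus) > 990 (Verdant) > 987 (Novara) > 983 (Cobalt) > 980 (Orion) > 973 (Tessera) > …
Once the price passes $990, only Stratus is left; the hammer falls at Verdant's limit of $990.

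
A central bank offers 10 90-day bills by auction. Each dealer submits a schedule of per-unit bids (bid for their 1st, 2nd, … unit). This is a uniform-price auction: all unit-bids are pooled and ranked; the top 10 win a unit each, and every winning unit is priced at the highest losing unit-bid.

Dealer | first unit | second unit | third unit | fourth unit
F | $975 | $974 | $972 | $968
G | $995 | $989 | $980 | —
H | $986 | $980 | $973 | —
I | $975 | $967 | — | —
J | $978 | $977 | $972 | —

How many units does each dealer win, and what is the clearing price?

F 2, G 3, H 2, I 1, J 2; clearing price $973

Pooled unit-bids ranked (top 10): 995 (G-1), 989 (G-2), 986 (H-1), 980 (G-3), 980 (H-2), 978 (J-1), 977 (J-2), 975 (F-1), 975 (I-1), 974 (F-2)
First bid not allocated: $973.
Allocation: F 2, G 3, H 2, I 1, J 2.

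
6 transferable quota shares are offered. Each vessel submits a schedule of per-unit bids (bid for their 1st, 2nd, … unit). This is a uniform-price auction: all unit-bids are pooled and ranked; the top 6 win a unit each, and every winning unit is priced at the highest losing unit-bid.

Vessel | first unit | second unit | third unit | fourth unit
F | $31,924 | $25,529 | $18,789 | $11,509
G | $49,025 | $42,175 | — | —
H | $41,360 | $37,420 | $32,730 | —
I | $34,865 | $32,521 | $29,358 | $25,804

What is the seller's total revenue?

Merging the schedules and taking the best 6: 49,025 (G-1), 42,175 (G-2), 41,360 (H-1), 37,420 (H-2), 34,865 (I-1), 32,730 (H-3)
Highest rejected unit-bid = $32,521.
Allocation: G 2, H 3, I 1. Every unit priced at $32,521.
Revenue = 6 × 32,521 = $195,126.

Total revenue: $195,126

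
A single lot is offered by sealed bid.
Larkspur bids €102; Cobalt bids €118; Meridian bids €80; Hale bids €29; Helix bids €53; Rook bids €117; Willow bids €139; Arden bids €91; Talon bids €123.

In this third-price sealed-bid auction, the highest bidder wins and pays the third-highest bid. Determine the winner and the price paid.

Bids ranked: 139 (Willow) > 123 (Talon) > 118 (Cobalt) > 117 (Rook) > 102 (Larkspur) > 91 (Arden) > …
Willow is highest; pays the third-highest bid, €118.

Willow pays €118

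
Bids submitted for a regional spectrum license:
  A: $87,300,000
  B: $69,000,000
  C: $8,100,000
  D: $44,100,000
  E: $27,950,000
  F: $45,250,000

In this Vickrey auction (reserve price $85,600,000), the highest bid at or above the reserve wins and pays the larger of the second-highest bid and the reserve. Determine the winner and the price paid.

Bids in order: 87,300,000 (A) > 69,000,000 (B) > 45,250,000 (F) > 44,100,000 (D) > 27,950,000 (E) > 8,100,000 (C)
A has the top bid at or above the reserve ($87,300,000).
Second-highest bid $69,000,000 is below the reserve $85,600,000, so the reserve binds → payment $85,600,000.

A pays $85,600,000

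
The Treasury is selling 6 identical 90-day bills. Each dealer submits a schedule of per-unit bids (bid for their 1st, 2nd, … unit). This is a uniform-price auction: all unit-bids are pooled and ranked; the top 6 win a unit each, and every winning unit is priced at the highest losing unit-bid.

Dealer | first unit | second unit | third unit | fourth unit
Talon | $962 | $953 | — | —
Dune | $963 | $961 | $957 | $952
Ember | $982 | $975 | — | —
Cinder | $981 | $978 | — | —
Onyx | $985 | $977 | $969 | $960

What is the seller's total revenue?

Pooled unit-bids ranked (top 6): 985 (Onyx-1), 982 (Ember-1), 981 (Cinder-1), 978 (Cinder-2), 977 (Onyx-2), 975 (Ember-2)
First bid not allocated: $969.
Allocation: Cinder 2, Ember 2, Onyx 2. Every unit priced at $969.
Revenue = 6 × 969 = $5,814.

Total revenue: $5,814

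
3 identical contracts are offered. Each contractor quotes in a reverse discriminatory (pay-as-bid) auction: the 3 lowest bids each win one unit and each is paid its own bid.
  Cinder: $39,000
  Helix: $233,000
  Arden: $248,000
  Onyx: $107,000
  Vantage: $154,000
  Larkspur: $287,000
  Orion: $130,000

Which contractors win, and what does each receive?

Cinder $39,000, Onyx $107,000, Orion $130,000

Sorting: 39,000 (Cinder), 107,000 (Onyx), 130,000 (Orion), 154,000 (Vantage), 233,000 (Helix), …
Winners (3 units): Cinder, Onyx, Orion.
Each winner is paid its own bid: Cinder $39,000, Onyx $107,000, Orion $130,000.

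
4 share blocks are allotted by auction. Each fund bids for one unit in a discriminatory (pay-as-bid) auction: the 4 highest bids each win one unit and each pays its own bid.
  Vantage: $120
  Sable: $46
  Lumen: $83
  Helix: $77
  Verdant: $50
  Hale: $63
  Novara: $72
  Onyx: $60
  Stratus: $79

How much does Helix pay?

Helix pays $77

Bids ranked high→low: 120 (Vantage), 83 (Lumen), 79 (Stratus), 77 (Helix), 72 (Novara), 63 (Hale), …
Top 4: Vantage, Lumen, Stratus, Helix.
Helix wins → own bid $77.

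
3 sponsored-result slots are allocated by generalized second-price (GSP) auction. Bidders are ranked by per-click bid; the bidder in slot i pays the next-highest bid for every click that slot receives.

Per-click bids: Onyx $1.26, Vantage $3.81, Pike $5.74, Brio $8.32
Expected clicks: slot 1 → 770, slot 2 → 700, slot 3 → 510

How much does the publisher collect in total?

Ranked by bid: $8.32 (Brio) > $5.74 (Pike) > $3.81 (Vantage) > $1.26 (Onyx)
Slot 1: Brio pays $5.74 × 770 = $4419.80
Slot 2: Pike pays $3.81 × 700 = $2667.00
Slot 3: Vantage pays $1.26 × 510 = $642.60
Total = $7729.40

Total revenue: $7729.40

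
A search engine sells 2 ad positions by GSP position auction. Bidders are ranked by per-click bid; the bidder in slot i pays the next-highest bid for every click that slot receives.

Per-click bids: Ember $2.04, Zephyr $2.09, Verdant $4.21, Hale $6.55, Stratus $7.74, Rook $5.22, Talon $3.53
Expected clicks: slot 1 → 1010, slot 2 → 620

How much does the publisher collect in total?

Sorting advertisers: $7.74 (Stratus) > $6.55 (Hale) > $5.22 (Rook) > …
Slot 1: Stratus pays $6.55 × 1010 = $6615.50
Slot 2: Hale pays $5.22 × 620 = $3236.40
Total = $9851.90

Total revenue: $9851.90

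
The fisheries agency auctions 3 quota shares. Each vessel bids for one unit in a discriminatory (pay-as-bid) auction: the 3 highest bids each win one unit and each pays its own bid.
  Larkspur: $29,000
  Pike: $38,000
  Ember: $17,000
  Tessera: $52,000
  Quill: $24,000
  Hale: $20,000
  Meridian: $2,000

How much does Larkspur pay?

Ordering the bids: 52,000 (Tessera), 38,000 (Pike), 29,000 (Larkspur), 24,000 (Quill), 20,000 (Hale), …
The 3 highest are Tessera, Pike, Larkspur.
Larkspur wins → own bid $29,000.

Larkspur pays $29,000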